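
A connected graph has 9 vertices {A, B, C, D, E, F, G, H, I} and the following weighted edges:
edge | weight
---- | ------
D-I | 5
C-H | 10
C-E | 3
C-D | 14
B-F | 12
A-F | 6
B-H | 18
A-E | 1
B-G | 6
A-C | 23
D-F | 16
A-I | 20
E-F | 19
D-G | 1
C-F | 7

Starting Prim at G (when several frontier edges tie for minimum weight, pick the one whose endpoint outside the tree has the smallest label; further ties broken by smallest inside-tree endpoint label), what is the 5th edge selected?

Prim's algorithm from G:
Step 1: cheapest edge leaving the tree is D-G (1); add D.
Step 2: cheapest edge leaving the tree is D-I (5); add I.
Step 3: cheapest edge leaving the tree is B-G (6); add B.
Step 4: cheapest edge leaving the tree is B-F (12); add F.
Step 5: cheapest edge leaving the tree is A-F (6); add A.
Step 6: cheapest edge leaving the tree is A-E (1); add E.
Step 7: cheapest edge leaving the tree is C-E (3); add C.
Step 8: cheapest edge leaving the tree is C-H (10); add H.
The 5th edge added is A-F.

A-F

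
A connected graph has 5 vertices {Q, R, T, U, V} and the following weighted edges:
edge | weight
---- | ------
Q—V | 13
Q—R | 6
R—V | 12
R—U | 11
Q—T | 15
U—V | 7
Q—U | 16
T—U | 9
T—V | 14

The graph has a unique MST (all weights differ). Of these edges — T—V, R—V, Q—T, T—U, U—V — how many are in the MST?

Kruskal's algorithm — process edges by increasing weight (ties by edge label):
Q—R (6): add. Components now {V} {Q,R} {U} {T}
U—V (7): add. Components now {U,V} {Q,R} {T}
T—U (9): add. Components now {T,U,V} {Q,R}
R—U (11): add. Components now {Q,R,T,U,V}
MST edge set: {Q—R, U—V, T—U, R—U}.
Of the listed edges, {T—U, U—V} are in the MST → 2.

2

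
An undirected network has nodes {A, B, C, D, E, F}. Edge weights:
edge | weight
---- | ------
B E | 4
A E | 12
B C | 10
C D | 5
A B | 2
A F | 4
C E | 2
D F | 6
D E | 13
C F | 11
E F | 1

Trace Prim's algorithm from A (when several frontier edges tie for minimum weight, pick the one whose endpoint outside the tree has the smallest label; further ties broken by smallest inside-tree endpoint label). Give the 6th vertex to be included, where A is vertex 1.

D

Prim, starting at A.
Step 1: frontier [A B 2, A F 4, A E 12] → take A B (2); add B.
Step 2: frontier [A F 4, A E 12, B E 4, B C 10] → take B E (4); add E.
Step 3: frontier [A F 4, B C 10, E F 1, C E 2, D E 13] → take E F (1); add F.
Step 4: frontier [B C 10, C E 2, D E 13, D F 6, C F 11] → take C E (2); add C.
Step 5: frontier [C D 5, D E 13, D F 6] → take C D (5); add D.
Vertex order: A, B, E, F, C, D. The 6th vertex is D.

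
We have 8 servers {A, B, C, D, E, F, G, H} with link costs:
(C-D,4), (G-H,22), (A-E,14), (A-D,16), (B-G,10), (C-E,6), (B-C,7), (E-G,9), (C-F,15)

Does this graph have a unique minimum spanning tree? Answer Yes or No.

Sort edges by weight, then run Kruskal:
C-D (4): add — endpoints in different components.
C-E (6): add — endpoints in different components.
B-C (7): add — endpoints in different components.
E-G (9): add — endpoints in different components.
B-G (10): skip — B and G already connected.
A-E (14): add — endpoints in different components.
C-F (15): add — endpoints in different components.
A-D (16): skip — A and D already connected.
G-H (22): add — endpoints in different components.
Every non-tree edge has weight strictly greater than the heaviest edge on the tree path between its endpoints, so the MST is unique.

Yes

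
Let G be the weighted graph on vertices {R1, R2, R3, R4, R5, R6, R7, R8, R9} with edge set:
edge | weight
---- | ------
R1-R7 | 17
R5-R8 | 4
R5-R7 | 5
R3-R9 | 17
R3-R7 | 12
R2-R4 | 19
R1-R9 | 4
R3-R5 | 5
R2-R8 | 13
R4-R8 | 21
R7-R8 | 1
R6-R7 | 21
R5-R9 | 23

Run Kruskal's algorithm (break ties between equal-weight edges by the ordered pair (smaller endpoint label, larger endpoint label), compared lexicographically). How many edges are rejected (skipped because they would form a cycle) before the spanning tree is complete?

Kruskal: consider edges lightest-first.
R7-R8 (1): add — endpoints in different components.
R1-R9 (4): add — endpoints in different components.
R5-R8 (4): add — endpoints in different components.
R3-R5 (5): add — endpoints in different components.
R5-R7 (5): skip — R7 and R5 already connected.
R3-R7 (12): skip — R3 and R7 already connected.
R2-R8 (13): add — endpoints in different components.
R1-R7 (17): add — endpoints in different components.
R3-R9 (17): skip — R3 and R9 already connected.
R2-R4 (19): add — endpoints in different components.
R4-R8 (21): skip — R4 and R8 already connected.
R6-R7 (21): add — endpoints in different components.
Edges rejected before the tree was complete: 4.

4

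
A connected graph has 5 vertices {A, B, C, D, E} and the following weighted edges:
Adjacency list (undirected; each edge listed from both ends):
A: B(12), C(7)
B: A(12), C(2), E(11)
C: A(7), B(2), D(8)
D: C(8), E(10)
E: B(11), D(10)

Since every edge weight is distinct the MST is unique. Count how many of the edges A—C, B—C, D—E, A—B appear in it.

Kruskal's algorithm — process edges by increasing weight (ties by edge label):
B—C (2): add — endpoints in different components.
A—C (7): add — endpoints in different components.
C—D (8): add — endpoints in different components.
D—E (10): add — endpoints in different components.
MST edge set: {B—C, A—C, C—D, D—E}.
Of the listed edges, {A—C, B—C, D—E} are in the MST → 3.

3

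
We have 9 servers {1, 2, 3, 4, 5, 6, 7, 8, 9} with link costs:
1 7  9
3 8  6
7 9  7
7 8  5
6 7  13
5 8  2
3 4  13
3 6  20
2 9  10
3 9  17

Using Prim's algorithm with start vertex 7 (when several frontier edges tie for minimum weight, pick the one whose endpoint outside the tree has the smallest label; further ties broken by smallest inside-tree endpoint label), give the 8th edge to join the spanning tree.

Grow the tree from 7 using Prim:
Step 1: frontier [7 8 5, 7 9 7, 1 7 9, 6 7 13] → take 7 8 (5); add 8.
Step 2: frontier [7 9 7, 1 7 9, 6 7 13, 5 8 2, 3 8 6] → take 5 8 (2); add 5.
Step 3: frontier [7 9 7, 1 7 9, 6 7 13, 3 8 6] → take 3 8 (6); add 3.
Step 4: frontier [3 4 13, 3 9 17, 3 6 20, 7 9 7, 1 7 9, 6 7 13] → take 7 9 (7); add 9.
Step 5: frontier [3 4 13, 3 6 20, 1 7 9, 6 7 13, 2 9 10] → take 1 7 (9); add 1.
Step 6: frontier [3 4 13, 3 6 20, 6 7 13, 2 9 10] → take 2 9 (10); add 2.
Step 7: frontier [3 4 13, 3 6 20, 6 7 13] → take 3 4 (13); add 4.
Step 8: frontier [3 6 20, 6 7 13] → take 6 7 (13); add 6.
The 8th edge added is 6 7.

6-7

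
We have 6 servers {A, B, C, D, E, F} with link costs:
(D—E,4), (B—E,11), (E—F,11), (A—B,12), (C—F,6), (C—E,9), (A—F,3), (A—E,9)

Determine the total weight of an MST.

33

Sort edges by weight, then run Kruskal:
A—F (3): add — endpoints in different components.
D—E (4): add — endpoints in different components.
C—F (6): add — endpoints in different components.
A—E (9): add — endpoints in different components.
C—E (9): skip — C and E already connected.
B—E (11): add — endpoints in different components.
MST edges: A—F, D—E, C—F, A—E, B—E; total weight 3+4+6+9+11 = 33.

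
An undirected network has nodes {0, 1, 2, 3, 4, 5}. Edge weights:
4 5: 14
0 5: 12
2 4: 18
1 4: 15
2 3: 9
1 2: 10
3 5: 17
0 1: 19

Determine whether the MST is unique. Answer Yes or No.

Yes

Kruskal: consider edges lightest-first.
2 3 (9): add — endpoints in different components.
1 2 (10): add — endpoints in different components.
0 5 (12): add — endpoints in different components.
4 5 (14): add — endpoints in different components.
1 4 (15): add — endpoints in different components.
Every non-tree edge has weight strictly greater than the heaviest edge on the tree path between its endpoints, so the MST is unique.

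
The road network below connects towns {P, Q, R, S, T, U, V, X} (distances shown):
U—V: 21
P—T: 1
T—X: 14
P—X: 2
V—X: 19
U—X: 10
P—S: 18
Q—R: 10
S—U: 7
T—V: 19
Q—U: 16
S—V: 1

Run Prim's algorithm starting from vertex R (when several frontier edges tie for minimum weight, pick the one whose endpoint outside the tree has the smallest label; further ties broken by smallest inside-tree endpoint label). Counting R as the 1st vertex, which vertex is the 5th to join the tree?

V

Grow the tree from R using Prim:
Step 1: cheapest edge leaving the tree is Q—R (10); add Q.
Step 2: cheapest edge leaving the tree is Q—U (16); add U.
Step 3: cheapest edge leaving the tree is S—U (7); add S.
Step 4: cheapest edge leaving the tree is S—V (1); add V.
Step 5: cheapest edge leaving the tree is U—X (10); add X.
Step 6: cheapest edge leaving the tree is P—X (2); add P.
Step 7: cheapest edge leaving the tree is P—T (1); add T.
Vertex order: R, Q, U, S, V, X, P, T. The 5th vertex is V.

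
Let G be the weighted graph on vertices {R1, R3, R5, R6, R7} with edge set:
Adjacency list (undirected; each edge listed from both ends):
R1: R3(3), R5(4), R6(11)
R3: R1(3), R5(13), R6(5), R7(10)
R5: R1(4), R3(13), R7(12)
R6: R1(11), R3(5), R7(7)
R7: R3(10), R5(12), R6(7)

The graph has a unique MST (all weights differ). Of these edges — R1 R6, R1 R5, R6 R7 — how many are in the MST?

Kruskal's algorithm — process edges by increasing weight (ties by edge label):
R1 R3 (3): add — endpoints in different components.
R1 R5 (4): add — endpoints in different components.
R3 R6 (5): add — endpoints in different components.
R6 R7 (7): add — endpoints in different components.
MST edge set: {R1 R3, R1 R5, R3 R6, R6 R7}.
Of the listed edges, {R1 R5, R6 R7} are in the MST → 2.

2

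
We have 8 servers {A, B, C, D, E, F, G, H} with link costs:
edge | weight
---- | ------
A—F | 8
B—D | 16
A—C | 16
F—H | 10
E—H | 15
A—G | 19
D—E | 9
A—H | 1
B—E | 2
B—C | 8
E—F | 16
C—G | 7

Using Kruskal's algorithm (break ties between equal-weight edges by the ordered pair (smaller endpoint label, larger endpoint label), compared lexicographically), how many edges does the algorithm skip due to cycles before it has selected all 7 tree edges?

Kruskal's algorithm — process edges by increasing weight (ties by edge label):
A—H (1): add — endpoints in different components.
B—E (2): add — endpoints in different components.
C—G (7): add — endpoints in different components.
A—F (8): add — endpoints in different components.
B—C (8): add — endpoints in different components.
D—E (9): add — endpoints in different components.
F—H (10): skip — F and H already connected.
E—H (15): add — endpoints in different components.
Edges rejected before the tree was complete: 1.

1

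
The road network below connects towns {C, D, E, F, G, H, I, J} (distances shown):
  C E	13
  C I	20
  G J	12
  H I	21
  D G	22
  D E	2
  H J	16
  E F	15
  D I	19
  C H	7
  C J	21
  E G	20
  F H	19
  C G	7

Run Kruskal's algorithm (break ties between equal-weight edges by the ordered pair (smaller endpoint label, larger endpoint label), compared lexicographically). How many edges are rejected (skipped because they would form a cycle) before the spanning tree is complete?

Sort edges by weight, then run Kruskal:
D E (2): add — endpoints in different components.
C G (7): add — endpoints in different components.
C H (7): add — endpoints in different components.
G J (12): add — endpoints in different components.
C E (13): add — endpoints in different components.
E F (15): add — endpoints in different components.
H J (16): skip — H and J already connected.
D I (19): add — endpoints in different components.
Edges rejected before the tree was complete: 1.

1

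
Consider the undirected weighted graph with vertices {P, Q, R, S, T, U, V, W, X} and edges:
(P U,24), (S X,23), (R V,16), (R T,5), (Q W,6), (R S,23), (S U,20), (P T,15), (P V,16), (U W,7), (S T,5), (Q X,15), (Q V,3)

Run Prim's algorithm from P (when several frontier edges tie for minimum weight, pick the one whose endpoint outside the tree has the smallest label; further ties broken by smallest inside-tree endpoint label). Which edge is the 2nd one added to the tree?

Grow the tree from P using Prim:
Step 1: frontier [P T 15, P V 16, P U 24] → take P T (15); add T.
Step 2: frontier [P V 16, P U 24, R T 5, S T 5] → take R T (5); add R.
Step 3: frontier [P V 16, P U 24, R V 16, R S 23, S T 5] → take S T (5); add S.
Step 4: frontier [P V 16, P U 24, R V 16, S U 20, S X 23] → take P V (16); add V.
Step 5: frontier [P U 24, S U 20, S X 23, Q V 3] → take Q V (3); add Q.
Step 6: frontier [P U 24, Q W 6, Q X 15, S U 20, S X 23] → take Q W (6); add W.
Step 7: frontier [P U 24, Q X 15, S U 20, S X 23, U W 7] → take U W (7); add U.
Step 8: frontier [Q X 15, S X 23] → take Q X (15); add X.
The 2nd edge added is R T.

R-T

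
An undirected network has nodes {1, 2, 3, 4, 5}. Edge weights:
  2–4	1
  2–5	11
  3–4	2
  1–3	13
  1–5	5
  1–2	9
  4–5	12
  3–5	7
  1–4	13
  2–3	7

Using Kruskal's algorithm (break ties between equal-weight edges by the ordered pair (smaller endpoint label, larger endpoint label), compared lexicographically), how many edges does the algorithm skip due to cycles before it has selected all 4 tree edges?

Sort edges by weight, then run Kruskal:
2–4 (1): add — endpoints in different components.
3–4 (2): add — endpoints in different components.
1–5 (5): add — endpoints in different components.
2–3 (7): skip — 2 and 3 already connected.
3–5 (7): add — endpoints in different components.
Edges rejected before the tree was complete: 1.

1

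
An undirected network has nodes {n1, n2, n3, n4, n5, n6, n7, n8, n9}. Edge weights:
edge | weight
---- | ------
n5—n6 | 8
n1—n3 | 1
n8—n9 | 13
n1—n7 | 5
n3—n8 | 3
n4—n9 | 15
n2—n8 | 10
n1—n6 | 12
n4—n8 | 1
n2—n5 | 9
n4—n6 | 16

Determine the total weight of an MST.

Prim, starting at n1.
Step 1: frontier [n1—n3 1, n1—n7 5, n1—n6 12] → take n1—n3 (1); add n3.
Step 2: frontier [n1—n7 5, n1—n6 12, n3—n8 3] → take n3—n8 (3); add n8.
Step 3: frontier [n1—n7 5, n1—n6 12, n4—n8 1, n2—n8 10, n8—n9 13] → take n4—n8 (1); add n4.
Step 4: frontier [n1—n7 5, n1—n6 12, n4—n9 15, n4—n6 16, n2—n8 10, n8—n9 13] → take n1—n7 (5); add n7.
Step 5: frontier [n1—n6 12, n4—n9 15, n4—n6 16, n2—n8 10, n8—n9 13] → take n2—n8 (10); add n2.
Step 6: frontier [n1—n6 12, n2—n5 9, n4—n9 15, n4—n6 16, n8—n9 13] → take n2—n5 (9); add n5.
Step 7: frontier [n1—n6 12, n4—n9 15, n4—n6 16, n5—n6 8, n8—n9 13] → take n5—n6 (8); add n6.
Step 8: frontier [n4—n9 15, n8—n9 13] → take n8—n9 (13); add n9.
MST edges: n1—n3, n3—n8, n4—n8, n1—n7, n2—n8, n2—n5, n5—n6, n8—n9; total weight 1+3+1+5+10+9+8+13 = 50.

50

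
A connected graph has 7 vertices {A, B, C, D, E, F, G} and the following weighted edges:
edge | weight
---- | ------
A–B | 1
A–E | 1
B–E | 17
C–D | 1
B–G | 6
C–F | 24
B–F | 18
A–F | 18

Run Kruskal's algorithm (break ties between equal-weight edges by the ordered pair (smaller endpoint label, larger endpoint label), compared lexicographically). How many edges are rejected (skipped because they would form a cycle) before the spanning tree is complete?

Sort edges by weight, then run Kruskal:
A–B (1): add — endpoints in different components.
A–E (1): add — endpoints in different components.
C–D (1): add — endpoints in different components.
B–G (6): add — endpoints in different components.
B–E (17): skip — B and E already connected.
A–F (18): add — endpoints in different components.
B–F (18): skip — B and F already connected.
C–F (24): add — endpoints in different components.
Edges rejected before the tree was complete: 2.

2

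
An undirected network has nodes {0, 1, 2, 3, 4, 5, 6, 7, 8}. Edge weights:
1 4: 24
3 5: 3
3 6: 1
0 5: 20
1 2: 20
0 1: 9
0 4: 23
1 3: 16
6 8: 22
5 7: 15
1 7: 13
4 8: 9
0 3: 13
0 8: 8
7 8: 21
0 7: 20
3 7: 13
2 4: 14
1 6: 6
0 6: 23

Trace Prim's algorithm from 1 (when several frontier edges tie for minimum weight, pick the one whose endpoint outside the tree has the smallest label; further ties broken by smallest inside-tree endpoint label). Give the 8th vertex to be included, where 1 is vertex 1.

7

Prim, starting at 1.
Step 1: cheapest edge leaving the tree is 1 6 (6); add 6.
Step 2: cheapest edge leaving the tree is 3 6 (1); add 3.
Step 3: cheapest edge leaving the tree is 3 5 (3); add 5.
Step 4: cheapest edge leaving the tree is 0 1 (9); add 0.
Step 5: cheapest edge leaving the tree is 0 8 (8); add 8.
Step 6: cheapest edge leaving the tree is 4 8 (9); add 4.
Step 7: cheapest edge leaving the tree is 1 7 (13); add 7.
Step 8: cheapest edge leaving the tree is 2 4 (14); add 2.
Vertex order: 1, 6, 3, 5, 0, 8, 4, 7, 2. The 8th vertex is 7.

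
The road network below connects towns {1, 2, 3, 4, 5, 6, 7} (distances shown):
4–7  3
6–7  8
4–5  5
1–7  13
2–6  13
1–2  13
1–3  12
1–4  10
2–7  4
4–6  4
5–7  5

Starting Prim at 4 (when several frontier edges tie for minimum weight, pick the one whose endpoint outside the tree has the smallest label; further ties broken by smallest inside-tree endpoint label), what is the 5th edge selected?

1-4

Prim's algorithm from 4:
Step 1: frontier [4–7 3, 4–6 4, 4–5 5, 1–4 10] → take 4–7 (3); add 7.
Step 2: frontier [4–6 4, 4–5 5, 1–4 10, 2–7 4, 5–7 5, 6–7 8, 1–7 13] → take 2–7 (4); add 2.
Step 3: frontier [1–2 13, 2–6 13, 4–6 4, 4–5 5, 1–4 10, 5–7 5, 6–7 8, 1–7 13] → take 4–6 (4); add 6.
Step 4: frontier [1–2 13, 4–5 5, 1–4 10, 5–7 5, 1–7 13] → take 4–5 (5); add 5.
Step 5: frontier [1–2 13, 1–4 10, 1–7 13] → take 1–4 (10); add 1.
Step 6: frontier [1–3 12] → take 1–3 (12); add 3.
The 5th edge added is 1–4.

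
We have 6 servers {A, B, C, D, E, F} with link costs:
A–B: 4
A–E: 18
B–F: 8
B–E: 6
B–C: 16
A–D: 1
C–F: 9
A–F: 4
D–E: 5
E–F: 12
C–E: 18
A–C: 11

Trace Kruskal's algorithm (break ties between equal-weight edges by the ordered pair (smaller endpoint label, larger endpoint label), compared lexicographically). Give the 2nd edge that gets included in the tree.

Sort edges by weight, then run Kruskal:
A–D (1): add. Components now {A,D} {B} {C} {E} {F}
A–B (4): add. Components now {A,B,D} {C} {E} {F}
A–F (4): add. Components now {A,B,D,F} {C} {E}
D–E (5): add. Components now {A,B,D,E,F} {C}
B–E (6): skip — B and E already connected.
B–F (8): skip — B and F already connected.
C–F (9): add. Components now {A,B,C,D,E,F}
The 2nd edge added is A–B.

A-B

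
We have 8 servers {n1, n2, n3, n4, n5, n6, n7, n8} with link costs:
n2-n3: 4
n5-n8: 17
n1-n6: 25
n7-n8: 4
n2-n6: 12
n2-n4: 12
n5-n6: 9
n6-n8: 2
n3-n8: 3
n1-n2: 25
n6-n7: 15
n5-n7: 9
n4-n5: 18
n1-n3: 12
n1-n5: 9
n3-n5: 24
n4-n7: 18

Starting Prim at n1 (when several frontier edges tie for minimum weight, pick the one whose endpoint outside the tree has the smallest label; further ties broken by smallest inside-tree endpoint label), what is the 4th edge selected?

n3-n8

Prim's algorithm from n1:
Step 1: cheapest edge leaving the tree is n1-n5 (9); add n5.
Step 2: cheapest edge leaving the tree is n5-n6 (9); add n6.
Step 3: cheapest edge leaving the tree is n6-n8 (2); add n8.
Step 4: cheapest edge leaving the tree is n3-n8 (3); add n3.
Step 5: cheapest edge leaving the tree is n2-n3 (4); add n2.
Step 6: cheapest edge leaving the tree is n7-n8 (4); add n7.
Step 7: cheapest edge leaving the tree is n2-n4 (12); add n4.
The 4th edge added is n3-n8.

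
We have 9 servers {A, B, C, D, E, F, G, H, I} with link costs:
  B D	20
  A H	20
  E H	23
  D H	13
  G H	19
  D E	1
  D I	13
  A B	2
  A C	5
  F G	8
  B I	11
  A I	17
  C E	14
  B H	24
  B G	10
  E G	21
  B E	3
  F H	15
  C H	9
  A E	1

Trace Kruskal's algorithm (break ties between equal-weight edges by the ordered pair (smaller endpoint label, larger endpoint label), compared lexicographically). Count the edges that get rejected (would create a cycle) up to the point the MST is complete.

Sort edges by weight, then run Kruskal:
A E (1): add — endpoints in different components.
D E (1): add — endpoints in different components.
A B (2): add — endpoints in different components.
B E (3): skip — B and E already connected.
A C (5): add — endpoints in different components.
F G (8): add — endpoints in different components.
C H (9): add — endpoints in different components.
B G (10): add — endpoints in different components.
B I (11): add — endpoints in different components.
Edges rejected before the tree was complete: 1.

1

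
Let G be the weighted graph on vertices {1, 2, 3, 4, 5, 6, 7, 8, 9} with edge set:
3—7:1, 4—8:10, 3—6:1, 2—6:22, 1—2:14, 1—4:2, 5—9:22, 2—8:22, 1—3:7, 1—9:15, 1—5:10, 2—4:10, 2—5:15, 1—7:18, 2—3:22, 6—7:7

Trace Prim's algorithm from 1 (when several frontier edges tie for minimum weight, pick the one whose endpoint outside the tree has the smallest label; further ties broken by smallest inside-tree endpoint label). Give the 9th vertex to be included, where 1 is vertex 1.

Prim, starting at 1.
Step 1: cheapest edge leaving the tree is 1—4 (2); add 4.
Step 2: cheapest edge leaving the tree is 1—3 (7); add 3.
Step 3: cheapest edge leaving the tree is 3—6 (1); add 6.
Step 4: cheapest edge leaving the tree is 3—7 (1); add 7.
Step 5: cheapest edge leaving the tree is 2—4 (10); add 2.
Step 6: cheapest edge leaving the tree is 1—5 (10); add 5.
Step 7: cheapest edge leaving the tree is 4—8 (10); add 8.
Step 8: cheapest edge leaving the tree is 1—9 (15); add 9.
Vertex order: 1, 4, 3, 6, 7, 2, 5, 8, 9. The 9th vertex is 9.

9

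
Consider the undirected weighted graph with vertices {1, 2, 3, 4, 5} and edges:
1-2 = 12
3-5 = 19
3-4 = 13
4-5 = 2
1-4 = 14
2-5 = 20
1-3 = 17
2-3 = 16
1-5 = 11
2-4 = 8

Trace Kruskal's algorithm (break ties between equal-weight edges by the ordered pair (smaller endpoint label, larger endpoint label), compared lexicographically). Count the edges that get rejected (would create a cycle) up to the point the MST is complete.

Kruskal's algorithm — process edges by increasing weight (ties by edge label):
4-5 (2): add — endpoints in different components.
2-4 (8): add — endpoints in different components.
1-5 (11): add — endpoints in different components.
1-2 (12): skip — 1 and 2 already connected.
3-4 (13): add — endpoints in different components.
Edges rejected before the tree was complete: 1.

1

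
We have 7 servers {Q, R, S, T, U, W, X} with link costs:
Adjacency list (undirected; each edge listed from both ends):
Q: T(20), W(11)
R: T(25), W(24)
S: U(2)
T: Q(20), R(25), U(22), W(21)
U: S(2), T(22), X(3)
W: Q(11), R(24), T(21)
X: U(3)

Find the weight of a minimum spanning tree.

Kruskal's algorithm — process edges by increasing weight (ties by edge label):
S-U (2): add — endpoints in different components.
U-X (3): add — endpoints in different components.
Q-W (11): add — endpoints in different components.
Q-T (20): add — endpoints in different components.
T-W (21): skip — W and T already connected.
T-U (22): add — endpoints in different components.
R-W (24): add — endpoints in different components.
MST edges: S-U, U-X, Q-W, Q-T, T-U, R-W; total weight 2+3+11+20+22+24 = 82.

82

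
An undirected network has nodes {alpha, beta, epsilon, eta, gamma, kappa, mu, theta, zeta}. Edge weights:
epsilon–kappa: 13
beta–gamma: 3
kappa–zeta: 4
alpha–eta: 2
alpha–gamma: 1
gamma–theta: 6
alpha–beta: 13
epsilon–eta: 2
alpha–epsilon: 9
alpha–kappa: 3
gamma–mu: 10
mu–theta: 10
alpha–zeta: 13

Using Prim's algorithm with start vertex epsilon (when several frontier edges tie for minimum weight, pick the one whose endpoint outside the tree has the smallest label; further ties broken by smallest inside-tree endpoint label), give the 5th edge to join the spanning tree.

alpha-kappa

Prim, starting at epsilon.
Step 1: frontier [epsilon–eta 2, alpha–epsilon 9, epsilon–kappa 13] → take epsilon–eta (2); add eta.
Step 2: frontier [alpha–epsilon 9, epsilon–kappa 13, alpha–eta 2] → take alpha–eta (2); add alpha.
Step 3: frontier [alpha–gamma 1, alpha–kappa 3, alpha–beta 13, alpha–zeta 13, epsilon–kappa 13] → take alpha–gamma (1); add gamma.
Step 4: frontier [alpha–kappa 3, alpha–beta 13, alpha–zeta 13, epsilon–kappa 13, beta–gamma 3, gamma–theta 6, gamma–mu 10] → take beta–gamma (3); add beta.
Step 5: frontier [alpha–kappa 3, alpha–zeta 13, epsilon–kappa 13, gamma–theta 6, gamma–mu 10] → take alpha–kappa (3); add kappa.
Step 6: frontier [alpha–zeta 13, gamma–theta 6, gamma–mu 10, kappa–zeta 4] → take kappa–zeta (4); add zeta.
Step 7: frontier [gamma–theta 6, gamma–mu 10] → take gamma–theta (6); add theta.
Step 8: frontier [gamma–mu 10, mu–theta 10] → take gamma–mu (10); add mu.
The 5th edge added is alpha–kappa.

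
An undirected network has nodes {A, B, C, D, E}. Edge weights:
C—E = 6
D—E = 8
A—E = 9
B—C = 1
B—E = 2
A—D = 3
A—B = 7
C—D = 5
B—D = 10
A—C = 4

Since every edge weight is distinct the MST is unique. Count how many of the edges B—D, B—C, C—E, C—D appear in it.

Sort edges by weight, then run Kruskal:
B—C (1): add — endpoints in different components.
B—E (2): add — endpoints in different components.
A—D (3): add — endpoints in different components.
A—C (4): add — endpoints in different components.
MST edge set: {B—C, B—E, A—D, A—C}.
Of the listed edges, {B—C} are in the MST → 1.

1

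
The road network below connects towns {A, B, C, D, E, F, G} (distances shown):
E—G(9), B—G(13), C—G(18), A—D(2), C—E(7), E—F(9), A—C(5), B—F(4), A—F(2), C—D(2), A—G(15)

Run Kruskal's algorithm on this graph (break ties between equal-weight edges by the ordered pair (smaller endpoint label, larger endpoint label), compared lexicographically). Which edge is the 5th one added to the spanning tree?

C-E

Kruskal: consider edges lightest-first.
A—D (2): add. Components now {A,D} {B} {C} {E} {F} {G}
A—F (2): add. Components now {A,D,F} {B} {C} {E} {G}
C—D (2): add. Components now {A,C,D,F} {B} {E} {G}
B—F (4): add. Components now {A,B,C,D,F} {E} {G}
A—C (5): skip — A and C already connected.
C—E (7): add. Components now {A,B,C,D,E,F} {G}
E—F (9): skip — E and F already connected.
E—G (9): add. Components now {A,B,C,D,E,F,G}
The 5th edge added is C—E.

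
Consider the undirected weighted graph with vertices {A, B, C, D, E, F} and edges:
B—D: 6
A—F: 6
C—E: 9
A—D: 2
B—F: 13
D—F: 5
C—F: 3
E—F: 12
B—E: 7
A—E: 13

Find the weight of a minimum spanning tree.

23

Kruskal: consider edges lightest-first.
A—D (2): add — endpoints in different components.
C—F (3): add — endpoints in different components.
D—F (5): add — endpoints in different components.
A—F (6): skip — A and F already connected.
B—D (6): add — endpoints in different components.
B—E (7): add — endpoints in different components.
MST edges: A—D, C—F, D—F, B—D, B—E; total weight 2+3+5+6+7 = 23.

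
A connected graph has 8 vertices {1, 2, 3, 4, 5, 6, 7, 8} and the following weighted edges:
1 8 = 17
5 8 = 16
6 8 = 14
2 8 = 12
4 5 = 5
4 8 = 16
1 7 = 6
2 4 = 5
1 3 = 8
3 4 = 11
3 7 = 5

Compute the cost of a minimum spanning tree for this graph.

Kruskal: consider edges lightest-first.
2 4 (5): add — endpoints in different components.
3 7 (5): add — endpoints in different components.
4 5 (5): add — endpoints in different components.
1 7 (6): add — endpoints in different components.
1 3 (8): skip — 1 and 3 already connected.
3 4 (11): add — endpoints in different components.
2 8 (12): add — endpoints in different components.
6 8 (14): add — endpoints in different components.
MST edges: 2 4, 3 7, 4 5, 1 7, 3 4, 2 8, 6 8; total weight 5+5+5+6+11+12+14 = 58.

58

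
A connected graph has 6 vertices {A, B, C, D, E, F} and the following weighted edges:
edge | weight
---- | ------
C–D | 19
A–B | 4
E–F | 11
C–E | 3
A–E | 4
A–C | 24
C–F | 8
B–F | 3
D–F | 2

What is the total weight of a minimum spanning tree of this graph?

16

Kruskal: consider edges lightest-first.
D–F (2): add — endpoints in different components.
B–F (3): add — endpoints in different components.
C–E (3): add — endpoints in different components.
A–B (4): add — endpoints in different components.
A–E (4): add — endpoints in different components.
MST edges: D–F, B–F, C–E, A–B, A–E; total weight 2+3+3+4+4 = 16.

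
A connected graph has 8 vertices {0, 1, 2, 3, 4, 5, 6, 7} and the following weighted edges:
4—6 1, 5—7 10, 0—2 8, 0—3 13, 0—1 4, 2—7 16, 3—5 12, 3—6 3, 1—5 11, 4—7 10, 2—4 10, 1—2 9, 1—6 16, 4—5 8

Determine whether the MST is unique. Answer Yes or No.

Sort edges by weight, then run Kruskal:
4—6 (1): add — endpoints in different components.
3—6 (3): add — endpoints in different components.
0—1 (4): add — endpoints in different components.
0—2 (8): add — endpoints in different components.
4—5 (8): add — endpoints in different components.
1—2 (9): skip — 1 and 2 already connected.
2—4 (10): add — endpoints in different components.
4—7 (10): add — endpoints in different components.
Non-tree edge 5—7 has weight 10, equal to the heaviest edge on its tree cycle — swapping gives another MST of the same weight. Not unique.

No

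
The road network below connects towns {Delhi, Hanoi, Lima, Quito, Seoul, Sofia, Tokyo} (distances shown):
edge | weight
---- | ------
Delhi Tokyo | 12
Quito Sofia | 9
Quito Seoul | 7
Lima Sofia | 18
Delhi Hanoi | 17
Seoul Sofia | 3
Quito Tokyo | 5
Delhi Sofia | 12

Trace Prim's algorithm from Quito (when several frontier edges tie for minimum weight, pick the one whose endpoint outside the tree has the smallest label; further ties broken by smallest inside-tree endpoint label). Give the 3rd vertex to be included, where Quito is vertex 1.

Seoul

Prim's algorithm from Quito:
Step 1: cheapest edge leaving the tree is Quito Tokyo (5); add Tokyo.
Step 2: cheapest edge leaving the tree is Quito Seoul (7); add Seoul.
Step 3: cheapest edge leaving the tree is Seoul Sofia (3); add Sofia.
Step 4: cheapest edge leaving the tree is Delhi Sofia (12); add Delhi.
Step 5: cheapest edge leaving the tree is Delhi Hanoi (17); add Hanoi.
Step 6: cheapest edge leaving the tree is Lima Sofia (18); add Lima.
Vertex order: Quito, Tokyo, Seoul, Sofia, Delhi, Hanoi, Lima. The 3rd vertex is Seoul.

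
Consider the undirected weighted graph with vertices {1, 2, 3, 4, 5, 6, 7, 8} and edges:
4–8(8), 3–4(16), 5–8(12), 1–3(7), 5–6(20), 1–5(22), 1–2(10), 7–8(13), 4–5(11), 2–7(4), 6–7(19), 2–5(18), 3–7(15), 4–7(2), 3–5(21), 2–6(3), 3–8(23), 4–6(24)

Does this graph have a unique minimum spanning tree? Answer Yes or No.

Yes

Kruskal: consider edges lightest-first.
4–7 (2): add — endpoints in different components.
2–6 (3): add — endpoints in different components.
2–7 (4): add — endpoints in different components.
1–3 (7): add — endpoints in different components.
4–8 (8): add — endpoints in different components.
1–2 (10): add — endpoints in different components.
4–5 (11): add — endpoints in different components.
Every non-tree edge has weight strictly greater than the heaviest edge on the tree path between its endpoints, so the MST is unique.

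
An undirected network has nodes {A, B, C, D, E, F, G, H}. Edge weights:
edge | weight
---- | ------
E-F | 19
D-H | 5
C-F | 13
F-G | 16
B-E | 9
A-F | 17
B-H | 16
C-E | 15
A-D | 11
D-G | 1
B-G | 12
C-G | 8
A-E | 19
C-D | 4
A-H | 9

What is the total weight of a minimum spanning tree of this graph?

53

Sort edges by weight, then run Kruskal:
D-G (1): add — endpoints in different components.
C-D (4): add — endpoints in different components.
D-H (5): add — endpoints in different components.
C-G (8): skip — C and G already connected.
A-H (9): add — endpoints in different components.
B-E (9): add — endpoints in different components.
A-D (11): skip — A and D already connected.
B-G (12): add — endpoints in different components.
C-F (13): add — endpoints in different components.
MST edges: D-G, C-D, D-H, A-H, B-E, B-G, C-F; total weight 1+4+5+9+9+12+13 = 53.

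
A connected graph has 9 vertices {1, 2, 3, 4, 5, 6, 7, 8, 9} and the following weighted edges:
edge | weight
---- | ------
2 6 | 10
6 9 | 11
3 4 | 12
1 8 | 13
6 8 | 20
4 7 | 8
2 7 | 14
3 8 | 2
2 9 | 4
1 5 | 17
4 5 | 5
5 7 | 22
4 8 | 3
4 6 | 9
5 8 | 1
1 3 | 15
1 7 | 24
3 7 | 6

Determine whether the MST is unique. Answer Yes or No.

Kruskal's algorithm — process edges by increasing weight (ties by edge label):
5 8 (1): add — endpoints in different components.
3 8 (2): add — endpoints in different components.
4 8 (3): add — endpoints in different components.
2 9 (4): add — endpoints in different components.
4 5 (5): skip — 4 and 5 already connected.
3 7 (6): add — endpoints in different components.
4 7 (8): skip — 4 and 7 already connected.
4 6 (9): add — endpoints in different components.
2 6 (10): add — endpoints in different components.
6 9 (11): skip — 6 and 9 already connected.
3 4 (12): skip — 3 and 4 already connected.
1 8 (13): add — endpoints in different components.
Every non-tree edge has weight strictly greater than the heaviest edge on the tree path between its endpoints, so the MST is unique.

Yes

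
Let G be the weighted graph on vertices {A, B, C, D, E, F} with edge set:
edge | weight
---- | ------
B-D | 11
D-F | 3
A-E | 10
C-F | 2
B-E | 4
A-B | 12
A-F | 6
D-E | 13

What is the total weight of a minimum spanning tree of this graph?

Grow the tree from D using Prim:
Step 1: cheapest edge leaving the tree is D-F (3); add F.
Step 2: cheapest edge leaving the tree is C-F (2); add C.
Step 3: cheapest edge leaving the tree is A-F (6); add A.
Step 4: cheapest edge leaving the tree is A-E (10); add E.
Step 5: cheapest edge leaving the tree is B-E (4); add B.
MST edges: D-F, C-F, A-F, A-E, B-E; total weight 3+2+6+10+4 = 25.

25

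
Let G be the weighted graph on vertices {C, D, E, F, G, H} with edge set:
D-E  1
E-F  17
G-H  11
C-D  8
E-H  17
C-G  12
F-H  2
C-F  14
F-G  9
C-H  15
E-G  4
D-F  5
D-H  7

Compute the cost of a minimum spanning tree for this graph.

20

Prim, starting at F.
Step 1: cheapest edge leaving the tree is F-H (2); add H.
Step 2: cheapest edge leaving the tree is D-F (5); add D.
Step 3: cheapest edge leaving the tree is D-E (1); add E.
Step 4: cheapest edge leaving the tree is E-G (4); add G.
Step 5: cheapest edge leaving the tree is C-D (8); add C.
MST edges: F-H, D-F, D-E, E-G, C-D; total weight 2+5+1+4+8 = 20.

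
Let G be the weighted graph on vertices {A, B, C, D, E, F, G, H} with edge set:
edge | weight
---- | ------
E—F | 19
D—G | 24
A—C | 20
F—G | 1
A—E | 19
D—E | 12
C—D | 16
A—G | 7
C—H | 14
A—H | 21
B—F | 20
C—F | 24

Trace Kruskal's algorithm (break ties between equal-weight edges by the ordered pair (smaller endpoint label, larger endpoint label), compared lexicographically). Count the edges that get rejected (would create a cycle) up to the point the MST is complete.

2

Kruskal: consider edges lightest-first.
F—G (1): add — endpoints in different components.
A—G (7): add — endpoints in different components.
D—E (12): add — endpoints in different components.
C—H (14): add — endpoints in different components.
C—D (16): add — endpoints in different components.
A—E (19): add — endpoints in different components.
E—F (19): skip — E and F already connected.
A—C (20): skip — A and C already connected.
B—F (20): add — endpoints in different components.
Edges rejected before the tree was complete: 2.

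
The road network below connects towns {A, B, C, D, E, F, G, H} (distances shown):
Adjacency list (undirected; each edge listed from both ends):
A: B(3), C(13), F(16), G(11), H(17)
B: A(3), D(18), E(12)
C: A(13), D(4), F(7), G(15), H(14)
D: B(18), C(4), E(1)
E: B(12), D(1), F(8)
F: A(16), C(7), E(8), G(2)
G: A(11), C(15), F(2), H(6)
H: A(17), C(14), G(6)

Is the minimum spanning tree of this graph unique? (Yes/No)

Yes

Kruskal: consider edges lightest-first.
D—E (1): add — endpoints in different components.
F—G (2): add — endpoints in different components.
A—B (3): add — endpoints in different components.
C—D (4): add — endpoints in different components.
G—H (6): add — endpoints in different components.
C—F (7): add — endpoints in different components.
E—F (8): skip — E and F already connected.
A—G (11): add — endpoints in different components.
Every non-tree edge has weight strictly greater than the heaviest edge on the tree path between its endpoints, so the MST is unique.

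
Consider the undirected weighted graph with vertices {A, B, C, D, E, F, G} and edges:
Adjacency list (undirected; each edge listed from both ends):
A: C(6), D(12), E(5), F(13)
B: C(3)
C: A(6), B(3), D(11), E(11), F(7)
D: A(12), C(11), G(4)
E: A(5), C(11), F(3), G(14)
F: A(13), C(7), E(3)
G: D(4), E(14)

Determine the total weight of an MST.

Prim, starting at C.
Step 1: cheapest edge leaving the tree is B-C (3); add B.
Step 2: cheapest edge leaving the tree is A-C (6); add A.
Step 3: cheapest edge leaving the tree is A-E (5); add E.
Step 4: cheapest edge leaving the tree is E-F (3); add F.
Step 5: cheapest edge leaving the tree is C-D (11); add D.
Step 6: cheapest edge leaving the tree is D-G (4); add G.
MST edges: B-C, A-C, A-E, E-F, C-D, D-G; total weight 3+6+5+3+11+4 = 32.

32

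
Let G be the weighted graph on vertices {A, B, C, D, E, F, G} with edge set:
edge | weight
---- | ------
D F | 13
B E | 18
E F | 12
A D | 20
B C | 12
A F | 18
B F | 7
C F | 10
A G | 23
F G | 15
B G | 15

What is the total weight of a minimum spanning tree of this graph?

75

Grow the tree from F using Prim:
Step 1: frontier [B F 7, C F 10, E F 12, D F 13, F G 15, A F 18] → take B F (7); add B.
Step 2: frontier [B C 12, B G 15, B E 18, C F 10, E F 12, D F 13, F G 15, A F 18] → take C F (10); add C.
Step 3: frontier [B G 15, B E 18, E F 12, D F 13, F G 15, A F 18] → take E F (12); add E.
Step 4: frontier [B G 15, D F 13, F G 15, A F 18] → take D F (13); add D.
Step 5: frontier [B G 15, A D 20, F G 15, A F 18] → take B G (15); add G.
Step 6: frontier [A D 20, A F 18, A G 23] → take A F (18); add A.
MST edges: B F, C F, E F, D F, B G, A F; total weight 7+10+12+13+15+18 = 75.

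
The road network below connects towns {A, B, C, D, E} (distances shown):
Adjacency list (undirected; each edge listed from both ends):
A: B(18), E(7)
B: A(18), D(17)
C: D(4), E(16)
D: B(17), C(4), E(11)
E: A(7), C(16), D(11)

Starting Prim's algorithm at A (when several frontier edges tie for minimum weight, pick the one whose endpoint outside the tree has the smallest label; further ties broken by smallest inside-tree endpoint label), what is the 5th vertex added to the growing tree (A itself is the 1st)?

B

Grow the tree from A using Prim:
Step 1: frontier [A E 7, A B 18] → take A E (7); add E.
Step 2: frontier [A B 18, D E 11, C E 16] → take D E (11); add D.
Step 3: frontier [A B 18, C D 4, B D 17, C E 16] → take C D (4); add C.
Step 4: frontier [A B 18, B D 17] → take B D (17); add B.
Vertex order: A, E, D, C, B. The 5th vertex is B.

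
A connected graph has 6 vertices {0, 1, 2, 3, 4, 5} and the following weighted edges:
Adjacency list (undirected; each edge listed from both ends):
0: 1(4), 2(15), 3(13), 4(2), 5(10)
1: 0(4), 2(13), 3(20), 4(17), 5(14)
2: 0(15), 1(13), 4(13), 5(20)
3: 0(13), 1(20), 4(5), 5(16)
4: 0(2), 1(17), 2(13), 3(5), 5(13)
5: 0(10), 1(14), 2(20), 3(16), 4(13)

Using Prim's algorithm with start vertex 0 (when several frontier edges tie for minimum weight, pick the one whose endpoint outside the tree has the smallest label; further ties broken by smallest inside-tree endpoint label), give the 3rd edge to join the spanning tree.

Grow the tree from 0 using Prim:
Step 1: frontier [0—4 2, 0—1 4, 0—5 10, 0—3 13, 0—2 15] → take 0—4 (2); add 4.
Step 2: frontier [0—1 4, 0—5 10, 0—3 13, 0—2 15, 3—4 5, 2—4 13, 4—5 13, 1—4 17] → take 0—1 (4); add 1.
Step 3: frontier [0—5 10, 0—3 13, 0—2 15, 1—2 13, 1—5 14, 1—3 20, 3—4 5, 2—4 13, 4—5 13] → take 3—4 (5); add 3.
Step 4: frontier [0—5 10, 0—2 15, 1—2 13, 1—5 14, 3—5 16, 2—4 13, 4—5 13] → take 0—5 (10); add 5.
Step 5: frontier [0—2 15, 1—2 13, 2—4 13, 2—5 20] → take 1—2 (13); add 2.
The 3rd edge added is 3—4.

3-4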